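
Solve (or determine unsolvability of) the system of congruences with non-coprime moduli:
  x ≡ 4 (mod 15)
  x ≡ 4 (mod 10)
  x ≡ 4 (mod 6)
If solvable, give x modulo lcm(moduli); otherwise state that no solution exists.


Moduli 15, 10, 6 are not pairwise coprime, so CRT works modulo lcm(m_i) when all pairwise compatibility conditions hold.
Pairwise compatibility: gcd(m_i, m_j) must divide a_i - a_j for every pair.
Merge one congruence at a time:
  Start: x ≡ 4 (mod 15).
  Combine with x ≡ 4 (mod 10): gcd(15, 10) = 5; 4 - 4 = 0, which IS divisible by 5, so compatible.
    Write x = 4 + 15·t and substitute into x ≡ 4 (mod 10): 15·t ≡ 4 − 4 = 0 (mod 10).
    Divide the congruence (and modulus) by g = 5: 3·t ≡ 0 (mod 2).
    Reduce coefficients mod 2: 1·t ≡ 0 (mod 2).
    So t ≡ 0 (mod 2).
    Then x = 4 + 15·0 = 4, valid modulo lcm(15, 10) = 30: x ≡ 4 (mod 30).
  Combine with x ≡ 4 (mod 6): gcd(30, 6) = 6; 4 - 4 = 0, which IS divisible by 6, so compatible.
    Write x = 4 + 30·t and substitute into x ≡ 4 (mod 6): 30·t ≡ 4 − 4 = 0 (mod 6).
    Divide the congruence (and modulus) by g = 6: 5·t ≡ 0 (mod 1).
    Modulo 1 every t works; take t = 0.
    Then x = 4 + 30·0 = 4, valid modulo lcm(30, 6) = 30: x ≡ 4 (mod 30).
Verify: 4 mod 15 = 4, 4 mod 10 = 4, 4 mod 6 = 4.

x ≡ 4 (mod 30).


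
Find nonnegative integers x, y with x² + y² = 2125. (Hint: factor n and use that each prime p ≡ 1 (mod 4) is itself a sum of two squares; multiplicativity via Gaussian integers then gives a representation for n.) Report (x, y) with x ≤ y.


Step 1: Factor n = 2125 = 5^3 · 17.
Step 2: Check the mod-4 condition on each prime factor: 5 ≡ 1 (mod 4), exponent 3; 17 ≡ 1 (mod 4), exponent 1.
All primes ≡ 3 (mod 4) appear to even exponent (or don't appear), so by the two-squares theorem n IS expressible as a sum of two squares.
Step 3: Build a representation. Group n = k² · m with k = 5 and m = 5 · 17 = 85 (a product of primes ≡ 1 (mod 4)); a representation of m scales to one of n via (k·x)² + (k·y)² = k²(x² + y²). Each prime p ≡ 1 (mod 4) is itself a sum of two squares; find a² by testing p − a² for a perfect square:
  5: 5 − 1² = 4 = 2² ⇒ 5 = 1² + 2².
  17: 17 − 1² = 16 = 4² ⇒ 17 = 1² + 4².
  Combine using the Brahmagupta–Fibonacci identity (a² + b²)(c² + d²) = (ac − bd)² + (ad + bc)² = (ac + bd)² + (ad − bc)²:
  5 · 17 = 85: from (1² + 2²)(1² + 4²), take (1·1 − 2·4, 1·4 + 2·1) = (1 − 8, 4 + 2) = (-7, 6); dropping signs (only squares matter) gives (7, 6); check 7² + 6² = 49 + 36 = 85 ✓.
  Scale by k = 5: (5·7, 5·6) = (35, 30).
Step 4: Order so x ≤ y and verify: 30² + 35² = 900 + 1225 = 2125 = n. ✓

n = 2125 = 30² + 35² (one valid representation with x ≤ y).


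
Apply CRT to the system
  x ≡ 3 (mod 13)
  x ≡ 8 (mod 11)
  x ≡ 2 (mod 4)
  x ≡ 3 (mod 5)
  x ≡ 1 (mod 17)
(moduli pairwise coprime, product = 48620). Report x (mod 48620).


Product of moduli M = 13 · 11 · 4 · 5 · 17 = 48620.
Merge one congruence at a time:
  Start: x ≡ 3 (mod 13).
  Combine with x ≡ 8 (mod 11); new modulus lcm = 143.
    Write x = 3 + 13·t and substitute into x ≡ 8 (mod 11): 13·t ≡ 8 − 3 = 5 (mod 11).
    Reduce coefficients mod 11: 2·t ≡ 5 (mod 11).
    The inverse of 2 mod 11 is 6 (since 2·6 = 12 = 1·11 + 1), so t ≡ 6·5 = 30 ≡ 8 (mod 11).
    Then x = 3 + 13·8 = 107, valid modulo lcm(13, 11) = 143: x ≡ 107 (mod 143).
  Combine with x ≡ 2 (mod 4); new modulus lcm = 572.
    Write x = 107 + 143·t and substitute into x ≡ 2 (mod 4): 143·t ≡ 2 − 107 = -105 (mod 4).
    Reduce coefficients mod 4: 3·t ≡ 3 (mod 4).
    The inverse of 3 mod 4 is 3 (since 3·3 = 9 = 2·4 + 1), so t ≡ 3·3 = 9 ≡ 1 (mod 4).
    Then x = 107 + 143·1 = 250, valid modulo lcm(143, 4) = 572: x ≡ 250 (mod 572).
  Combine with x ≡ 3 (mod 5); new modulus lcm = 2860.
    Write x = 250 + 572·t and substitute into x ≡ 3 (mod 5): 572·t ≡ 3 − 250 = -247 (mod 5).
    Reduce coefficients mod 5: 2·t ≡ 3 (mod 5).
    The inverse of 2 mod 5 is 3 (since 2·3 = 6 = 1·5 + 1), so t ≡ 3·3 = 9 ≡ 4 (mod 5).
    Then x = 250 + 572·4 = 2538, valid modulo lcm(572, 5) = 2860: x ≡ 2538 (mod 2860).
  Combine with x ≡ 1 (mod 17); new modulus lcm = 48620.
    Write x = 2538 + 2860·t and substitute into x ≡ 1 (mod 17): 2860·t ≡ 1 − 2538 = -2537 (mod 17).
    Reduce coefficients mod 17: 4·t ≡ 13 (mod 17).
    The inverse of 4 mod 17 is 13 (since 4·13 = 52 = 3·17 + 1), so t ≡ 13·13 = 169 ≡ 16 (mod 17).
    Then x = 2538 + 2860·16 = 48298, valid modulo lcm(2860, 17) = 48620: x ≡ 48298 (mod 48620).
Verify against each original: 48298 mod 13 = 3, 48298 mod 11 = 8, 48298 mod 4 = 2, 48298 mod 5 = 3, 48298 mod 17 = 1.

x ≡ 48298 (mod 48620).


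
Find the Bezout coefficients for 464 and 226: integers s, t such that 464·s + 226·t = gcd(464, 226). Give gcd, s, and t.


Euclidean algorithm on (464, 226) — divide until remainder is 0:
  464 = 2 · 226 + 12
  226 = 18 · 12 + 10
  12 = 1 · 10 + 2
  10 = 5 · 2 + 0
gcd(464, 226) = 2.
Track Bezout coefficients alongside the remainders: start with r₀ = 464 = a·1 + b·0 (s = 1, t = 0) and r₁ = 226 = a·0 + b·1 (s = 0, t = 1); each new remainder r_{k+1} = r_{k-1} − q_k·r_k inherits s_{k+1} = s_{k-1} − q_k·s_k, t_{k+1} = t_{k-1} − q_k·t_k, so r_k = a·s_k + b·t_k at every step:
  q = 2: r = 12, s = 1 − 2·0 = 1, t = 0 − 2·1 = -2  (check: 464·1 + 226·(-2) = 12)
  q = 18: r = 10, s = 0 − 18·1 = -18, t = 1 − 18·(-2) = 37  (check: 464·(-18) + 226·37 = 10)
  q = 1: r = 2, s = 1 − 1·(-18) = 19, t = -2 − 1·37 = -39  (check: 464·19 + 226·(-39) = 2)
The row with r = 2 (the gcd) gives the Bezout coefficients s = 19, t = -39.
Result: 464 · (19) + 226 · (-39) = 2.

gcd(464, 226) = 2; s = 19, t = -39 (check: 464·19 + 226·(-39) = 2).


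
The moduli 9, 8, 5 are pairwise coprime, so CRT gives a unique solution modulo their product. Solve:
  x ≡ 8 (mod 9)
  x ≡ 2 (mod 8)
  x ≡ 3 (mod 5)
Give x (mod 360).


Moduli 9, 8, 5 are pairwise coprime; by CRT there is a unique solution modulo M = 9 · 8 · 5 = 360.
Solve pairwise, accumulating the modulus:
  Start with x ≡ 8 (mod 9).
  Combine with x ≡ 2 (mod 8): since gcd(9, 8) = 1, we get a unique residue mod 72.
    Write x = 8 + 9·t and substitute into x ≡ 2 (mod 8): 9·t ≡ 2 − 8 = -6 (mod 8).
    Reduce coefficients mod 8: 1·t ≡ 2 (mod 8).
    So t ≡ 2 (mod 8).
    Then x = 8 + 9·2 = 26, valid modulo lcm(9, 8) = 72: x ≡ 26 (mod 72).
  Combine with x ≡ 3 (mod 5): since gcd(72, 5) = 1, we get a unique residue mod 360.
    Write x = 26 + 72·t and substitute into x ≡ 3 (mod 5): 72·t ≡ 3 − 26 = -23 (mod 5).
    Reduce coefficients mod 5: 2·t ≡ 2 (mod 5).
    The inverse of 2 mod 5 is 3 (since 2·3 = 6 = 1·5 + 1), so t ≡ 3·2 = 6 ≡ 1 (mod 5).
    Then x = 26 + 72·1 = 98, valid modulo lcm(72, 5) = 360: x ≡ 98 (mod 360).
Verify: 98 mod 9 = 8 ✓, 98 mod 8 = 2 ✓, 98 mod 5 = 3 ✓.

x ≡ 98 (mod 360).


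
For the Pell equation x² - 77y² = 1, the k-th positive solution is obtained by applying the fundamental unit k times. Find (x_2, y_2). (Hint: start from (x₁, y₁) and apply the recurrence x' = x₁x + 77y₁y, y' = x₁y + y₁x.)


Step 1: Find the fundamental solution (x₁, y₁) of x² - 77y² = 1.
  Expand √77 as a continued fraction. a₀ = ⌊√77⌋ = 8; iterate m_{k+1} = d_k·a_k − m_k, d_{k+1} = (77 − m_{k+1}²)/d_k, a_{k+1} = ⌊(a₀ + m_{k+1})/d_{k+1}⌋ (starting m₀ = 0, d₀ = 1), with convergents p_k = a_k·p_{k-1} + p_{k-2}, q_k = a_k·q_{k-1} + q_{k-2} (p₋₁ = 1, q₋₁ = 0):
  k = 0: a₀ = 8; p₀/q₀ = 8/1; p₀² − 77·q₀² = 64 − 77 = -13.
  k = 1: m = 8, d = 13, a = ⌊(8 + 8)/13⌋ = 1; p/q = (1·8 + 1)/(1·1 + 0) = 9/1; p² − 77·q² = 81 − 77 = 4.
  k = 2: m = 5, d = 4, a = ⌊(8 + 5)/4⌋ = 3; p/q = (3·9 + 8)/(3·1 + 1) = 35/4; p² − 77·q² = 1225 − 1232 = -7.
  k = 3: m = 7, d = 7, a = ⌊(8 + 7)/7⌋ = 2; p/q = (2·35 + 9)/(2·4 + 1) = 79/9; p² − 77·q² = 6241 − 6237 = 4.
  k = 4: m = 7, d = 4, a = ⌊(8 + 7)/4⌋ = 3; p/q = (3·79 + 35)/(3·9 + 4) = 272/31; p² − 77·q² = 73984 − 73997 = -13.
  k = 5: m = 5, d = 13, a = ⌊(8 + 5)/13⌋ = 1; p/q = (1·272 + 79)/(1·31 + 9) = 351/40; p² − 77·q² = 123201 − 123200 = 1.
  The first convergent with p² − 77·q² = 1 gives the fundamental solution (x₁, y₁) = (351, 40).
Step 2: Apply the recurrence (x_{n+1}, y_{n+1}) = (x₁x_n + 77y₁y_n, x₁y_n + y₁x_n) repeatedly.
  From (x_1, y_1) = (351, 40): x_2 = 351·351 + 77·40·40 = 246401; y_2 = 351·40 + 40·351 = 28080.
Step 3: Verify x_2² - 77·y_2² = 60713452801 - 60713452800 = 1 (should be 1). ✓

(x_1, y_1) = (351, 40); (x_2, y_2) = (246401, 28080).


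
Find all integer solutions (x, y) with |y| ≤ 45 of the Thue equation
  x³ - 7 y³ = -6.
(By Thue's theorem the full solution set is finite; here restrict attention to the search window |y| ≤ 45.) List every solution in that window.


The equation is x³ - 7y³ = -6. For fixed y, x³ = 7·y³ − 6, so a solution requires the RHS to be a perfect cube.
Strategy: iterate y from -45 to 45, compute RHS = 7·y³ − 6, and check whether it is a (positive or negative) perfect cube.
Check small values of y:
  y = 0: RHS = -6 is not a perfect cube.
  y = 1: RHS = 1 = (1)³ ⇒ x = 1 works.
  y = -1: RHS = -13 is not a perfect cube.
  y = 2: RHS = 50 is not a perfect cube.
  y = -2: RHS = -62 is not a perfect cube.
  y = 3: RHS = 183 is not a perfect cube.
  y = -3: RHS = -195 is not a perfect cube.
Continuing the search up to |y| = 45 finds no further solutions beyond those listed.
Collected solutions: (1, 1).

Solutions (with |y| ≤ 45): (1, 1).


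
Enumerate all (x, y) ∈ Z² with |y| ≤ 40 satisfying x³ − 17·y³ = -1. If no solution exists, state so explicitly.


The equation is x³ - 17y³ = -1. For fixed y, x³ = 17·y³ − 1, so a solution requires the RHS to be a perfect cube.
Strategy: iterate y from -40 to 40, compute RHS = 17·y³ − 1, and check whether it is a (positive or negative) perfect cube.
Check small values of y:
  y = 0: RHS = -1 = (-1)³ ⇒ x = -1 works.
  y = 1: RHS = 16 is not a perfect cube.
  y = -1: RHS = -18 is not a perfect cube.
  y = 2: RHS = 135 is not a perfect cube.
  y = -2: RHS = -137 is not a perfect cube.
  y = 3: RHS = 458 is not a perfect cube.
  y = -3: RHS = -460 is not a perfect cube.
Continuing, at y = -7: RHS = -5832 = (-18)³ ⇒ x = -18 works.
Searching the remaining y in |y| ≤ 40 finds no further solutions.
Collected solutions: (-1, 0), (-18, -7).

Solutions (with |y| ≤ 40): (-1, 0), (-18, -7).


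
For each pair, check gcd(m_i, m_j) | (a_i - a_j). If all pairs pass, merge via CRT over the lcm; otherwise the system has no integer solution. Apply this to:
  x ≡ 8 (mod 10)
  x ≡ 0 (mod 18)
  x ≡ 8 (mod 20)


Moduli 10, 18, 20 are not pairwise coprime, so CRT works modulo lcm(m_i) when all pairwise compatibility conditions hold.
Pairwise compatibility: gcd(m_i, m_j) must divide a_i - a_j for every pair.
Merge one congruence at a time:
  Start: x ≡ 8 (mod 10).
  Combine with x ≡ 0 (mod 18): gcd(10, 18) = 2; 0 - 8 = -8, which IS divisible by 2, so compatible.
    Write x = 8 + 10·t and substitute into x ≡ 0 (mod 18): 10·t ≡ 0 − 8 = -8 (mod 18).
    Divide the congruence (and modulus) by g = 2: 5·t ≡ -4 (mod 9).
    Reduce coefficients mod 9: 5·t ≡ 5 (mod 9).
    The inverse of 5 mod 9 is 2 (since 5·2 = 10 = 1·9 + 1), so t ≡ 2·5 = 10 ≡ 1 (mod 9).
    Then x = 8 + 10·1 = 18, valid modulo lcm(10, 18) = 90: x ≡ 18 (mod 90).
  Combine with x ≡ 8 (mod 20): gcd(90, 20) = 10; 8 - 18 = -10, which IS divisible by 10, so compatible.
    Write x = 18 + 90·t and substitute into x ≡ 8 (mod 20): 90·t ≡ 8 − 18 = -10 (mod 20).
    Divide the congruence (and modulus) by g = 10: 9·t ≡ -1 (mod 2).
    Reduce coefficients mod 2: 1·t ≡ 1 (mod 2).
    So t ≡ 1 (mod 2).
    Then x = 18 + 90·1 = 108, valid modulo lcm(90, 20) = 180: x ≡ 108 (mod 180).
Verify: 108 mod 10 = 8, 108 mod 18 = 0, 108 mod 20 = 8.

x ≡ 108 (mod 180).


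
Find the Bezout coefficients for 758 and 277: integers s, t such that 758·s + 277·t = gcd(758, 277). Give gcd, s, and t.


Euclidean algorithm on (758, 277) — divide until remainder is 0:
  758 = 2 · 277 + 204
  277 = 1 · 204 + 73
  204 = 2 · 73 + 58
  73 = 1 · 58 + 15
  58 = 3 · 15 + 13
  15 = 1 · 13 + 2
  13 = 6 · 2 + 1
  2 = 2 · 1 + 0
gcd(758, 277) = 1.
Track Bezout coefficients alongside the remainders: start with r₀ = 758 = a·1 + b·0 (s = 1, t = 0) and r₁ = 277 = a·0 + b·1 (s = 0, t = 1); each new remainder r_{k+1} = r_{k-1} − q_k·r_k inherits s_{k+1} = s_{k-1} − q_k·s_k, t_{k+1} = t_{k-1} − q_k·t_k, so r_k = a·s_k + b·t_k at every step:
  q = 2: r = 204, s = 1 − 2·0 = 1, t = 0 − 2·1 = -2  (check: 758·1 + 277·(-2) = 204)
  q = 1: r = 73, s = 0 − 1·1 = -1, t = 1 − 1·(-2) = 3  (check: 758·(-1) + 277·3 = 73)
  q = 2: r = 58, s = 1 − 2·(-1) = 3, t = -2 − 2·3 = -8  (check: 758·3 + 277·(-8) = 58)
  q = 1: r = 15, s = -1 − 1·3 = -4, t = 3 − 1·(-8) = 11  (check: 758·(-4) + 277·11 = 15)
  q = 3: r = 13, s = 3 − 3·(-4) = 15, t = -8 − 3·11 = -41  (check: 758·15 + 277·(-41) = 13)
  q = 1: r = 2, s = -4 − 1·15 = -19, t = 11 − 1·(-41) = 52  (check: 758·(-19) + 277·52 = 2)
  q = 6: r = 1, s = 15 − 6·(-19) = 129, t = -41 − 6·52 = -353  (check: 758·129 + 277·(-353) = 1)
The row with r = 1 (the gcd) gives the Bezout coefficients s = 129, t = -353.
Result: 758 · (129) + 277 · (-353) = 1.

gcd(758, 277) = 1; s = 129, t = -353 (check: 758·129 + 277·(-353) = 1).


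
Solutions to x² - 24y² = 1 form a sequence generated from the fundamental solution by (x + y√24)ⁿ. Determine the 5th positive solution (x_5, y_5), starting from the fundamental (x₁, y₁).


Step 1: Find the fundamental solution (x₁, y₁) of x² - 24y² = 1.
  Expand √24 as a continued fraction. a₀ = ⌊√24⌋ = 4; iterate m_{k+1} = d_k·a_k − m_k, d_{k+1} = (24 − m_{k+1}²)/d_k, a_{k+1} = ⌊(a₀ + m_{k+1})/d_{k+1}⌋ (starting m₀ = 0, d₀ = 1), with convergents p_k = a_k·p_{k-1} + p_{k-2}, q_k = a_k·q_{k-1} + q_{k-2} (p₋₁ = 1, q₋₁ = 0):
  k = 0: a₀ = 4; p₀/q₀ = 4/1; p₀² − 24·q₀² = 16 − 24 = -8.
  k = 1: m = 4, d = 8, a = ⌊(4 + 4)/8⌋ = 1; p/q = (1·4 + 1)/(1·1 + 0) = 5/1; p² − 24·q² = 25 − 24 = 1.
  The first convergent with p² − 24·q² = 1 gives the fundamental solution (x₁, y₁) = (5, 1).
Step 2: Apply the recurrence (x_{n+1}, y_{n+1}) = (x₁x_n + 24y₁y_n, x₁y_n + y₁x_n) repeatedly.
  From (x_1, y_1) = (5, 1): x_2 = 5·5 + 24·1·1 = 49; y_2 = 5·1 + 1·5 = 10.
  From (x_2, y_2) = (49, 10): x_3 = 5·49 + 24·1·10 = 485; y_3 = 5·10 + 1·49 = 99.
  From (x_3, y_3) = (485, 99): x_4 = 5·485 + 24·1·99 = 4801; y_4 = 5·99 + 1·485 = 980.
  From (x_4, y_4) = (4801, 980): x_5 = 5·4801 + 24·1·980 = 47525; y_5 = 5·980 + 1·4801 = 9701.
Step 3: Verify x_5² - 24·y_5² = 2258625625 - 2258625624 = 1 (should be 1). ✓

(x_1, y_1) = (5, 1); (x_5, y_5) = (47525, 9701).


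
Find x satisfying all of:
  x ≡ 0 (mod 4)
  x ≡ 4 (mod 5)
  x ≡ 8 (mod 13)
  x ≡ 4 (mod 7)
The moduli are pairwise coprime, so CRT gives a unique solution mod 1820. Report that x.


Product of moduli M = 4 · 5 · 13 · 7 = 1820.
Merge one congruence at a time:
  Start: x ≡ 0 (mod 4).
  Combine with x ≡ 4 (mod 5); new modulus lcm = 20.
    Write x = 0 + 4·t and substitute into x ≡ 4 (mod 5): 4·t ≡ 4 − 0 = 4 (mod 5).
    The inverse of 4 mod 5 is 4 (since 4·4 = 16 = 3·5 + 1), so t ≡ 4·4 = 16 ≡ 1 (mod 5).
    Then x = 0 + 4·1 = 4, valid modulo lcm(4, 5) = 20: x ≡ 4 (mod 20).
  Combine with x ≡ 8 (mod 13); new modulus lcm = 260.
    Write x = 4 + 20·t and substitute into x ≡ 8 (mod 13): 20·t ≡ 8 − 4 = 4 (mod 13).
    Reduce coefficients mod 13: 7·t ≡ 4 (mod 13).
    The inverse of 7 mod 13 is 2 (since 7·2 = 14 = 1·13 + 1), so t ≡ 2·4 = 8 ≡ 8 (mod 13).
    Then x = 4 + 20·8 = 164, valid modulo lcm(20, 13) = 260: x ≡ 164 (mod 260).
  Combine with x ≡ 4 (mod 7); new modulus lcm = 1820.
    Write x = 164 + 260·t and substitute into x ≡ 4 (mod 7): 260·t ≡ 4 − 164 = -160 (mod 7).
    Reduce coefficients mod 7: 1·t ≡ 1 (mod 7).
    So t ≡ 1 (mod 7).
    Then x = 164 + 260·1 = 424, valid modulo lcm(260, 7) = 1820: x ≡ 424 (mod 1820).
Verify against each original: 424 mod 4 = 0, 424 mod 5 = 4, 424 mod 13 = 8, 424 mod 7 = 4.

x ≡ 424 (mod 1820).


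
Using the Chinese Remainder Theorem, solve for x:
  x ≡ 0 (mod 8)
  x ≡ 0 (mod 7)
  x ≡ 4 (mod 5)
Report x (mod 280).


Moduli 8, 7, 5 are pairwise coprime; by CRT there is a unique solution modulo M = 8 · 7 · 5 = 280.
Solve pairwise, accumulating the modulus:
  Start with x ≡ 0 (mod 8).
  Combine with x ≡ 0 (mod 7): since gcd(8, 7) = 1, we get a unique residue mod 56.
    Write x = 0 + 8·t and substitute into x ≡ 0 (mod 7): 8·t ≡ 0 − 0 = 0 (mod 7).
    Reduce coefficients mod 7: 1·t ≡ 0 (mod 7).
    So t ≡ 0 (mod 7).
    Then x = 0 + 8·0 = 0, valid modulo lcm(8, 7) = 56: x ≡ 0 (mod 56).
  Combine with x ≡ 4 (mod 5): since gcd(56, 5) = 1, we get a unique residue mod 280.
    Write x = 0 + 56·t and substitute into x ≡ 4 (mod 5): 56·t ≡ 4 − 0 = 4 (mod 5).
    Reduce coefficients mod 5: 1·t ≡ 4 (mod 5).
    So t ≡ 4 (mod 5).
    Then x = 0 + 56·4 = 224, valid modulo lcm(56, 5) = 280: x ≡ 224 (mod 280).
Verify: 224 mod 8 = 0 ✓, 224 mod 7 = 0 ✓, 224 mod 5 = 4 ✓.

x ≡ 224 (mod 280).


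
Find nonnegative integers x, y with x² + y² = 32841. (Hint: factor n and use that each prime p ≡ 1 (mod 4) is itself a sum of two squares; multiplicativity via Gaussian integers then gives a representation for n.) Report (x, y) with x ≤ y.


Step 1: Factor n = 32841 = 3^2 · 41 · 89.
Step 2: Check the mod-4 condition on each prime factor: 3 ≡ 3 (mod 4), exponent 2 (must be even); 41 ≡ 1 (mod 4), exponent 1; 89 ≡ 1 (mod 4), exponent 1.
All primes ≡ 3 (mod 4) appear to even exponent (or don't appear), so by the two-squares theorem n IS expressible as a sum of two squares.
Step 3: Build a representation. Group n = k² · m with k = 3 and m = 41 · 89 = 3649 (a product of primes ≡ 1 (mod 4)); a representation of m scales to one of n via (k·x)² + (k·y)² = k²(x² + y²). Each prime p ≡ 1 (mod 4) is itself a sum of two squares; find a² by testing p − a² for a perfect square:
  41: 41 − 1² = 40, 41 − 2² = 37, 41 − 3² = 32, 41 − 4² = 25 = 5² ⇒ 41 = 4² + 5².
  89: 89 − 1² = 88, 89 − 2² = 85, 89 − 3² = 80, 89 − 4² = 73, 89 − 5² = 64 = 8² ⇒ 89 = 5² + 8².
  Combine using the Brahmagupta–Fibonacci identity (a² + b²)(c² + d²) = (ac − bd)² + (ad + bc)² = (ac + bd)² + (ad − bc)²:
  41 · 89 = 3649: from (4² + 5²)(5² + 8²), take (4·5 − 5·8, 4·8 + 5·5) = (20 − 40, 32 + 25) = (-20, 57); dropping signs (only squares matter) gives (20, 57); check 20² + 57² = 400 + 3249 = 3649 ✓.
  Scale by k = 3: (3·20, 3·57) = (60, 171).
Step 4: Order so x ≤ y and verify: 60² + 171² = 3600 + 29241 = 32841 = n. ✓

n = 32841 = 60² + 171² (one valid representation with x ≤ y).


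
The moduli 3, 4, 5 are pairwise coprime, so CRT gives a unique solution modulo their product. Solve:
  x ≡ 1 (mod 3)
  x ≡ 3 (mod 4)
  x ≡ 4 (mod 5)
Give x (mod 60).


Moduli 3, 4, 5 are pairwise coprime; by CRT there is a unique solution modulo M = 3 · 4 · 5 = 60.
Solve pairwise, accumulating the modulus:
  Start with x ≡ 1 (mod 3).
  Combine with x ≡ 3 (mod 4): since gcd(3, 4) = 1, we get a unique residue mod 12.
    Write x = 1 + 3·t and substitute into x ≡ 3 (mod 4): 3·t ≡ 3 − 1 = 2 (mod 4).
    The inverse of 3 mod 4 is 3 (since 3·3 = 9 = 2·4 + 1), so t ≡ 3·2 = 6 ≡ 2 (mod 4).
    Then x = 1 + 3·2 = 7, valid modulo lcm(3, 4) = 12: x ≡ 7 (mod 12).
  Combine with x ≡ 4 (mod 5): since gcd(12, 5) = 1, we get a unique residue mod 60.
    Write x = 7 + 12·t and substitute into x ≡ 4 (mod 5): 12·t ≡ 4 − 7 = -3 (mod 5).
    Reduce coefficients mod 5: 2·t ≡ 2 (mod 5).
    The inverse of 2 mod 5 is 3 (since 2·3 = 6 = 1·5 + 1), so t ≡ 3·2 = 6 ≡ 1 (mod 5).
    Then x = 7 + 12·1 = 19, valid modulo lcm(12, 5) = 60: x ≡ 19 (mod 60).
Verify: 19 mod 3 = 1 ✓, 19 mod 4 = 3 ✓, 19 mod 5 = 4 ✓.

x ≡ 19 (mod 60).


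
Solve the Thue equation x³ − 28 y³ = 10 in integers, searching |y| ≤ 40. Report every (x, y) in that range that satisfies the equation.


The equation is x³ - 28y³ = 10. For fixed y, x³ = 28·y³ + 10, so a solution requires the RHS to be a perfect cube.
Strategy: iterate y from -40 to 40, compute RHS = 28·y³ + 10, and check whether it is a (positive or negative) perfect cube.
Check small values of y:
  y = 0: RHS = 10 is not a perfect cube.
  y = 1: RHS = 38 is not a perfect cube.
  y = -1: RHS = -18 is not a perfect cube.
  y = 2: RHS = 234 is not a perfect cube.
  y = -2: RHS = -214 is not a perfect cube.
  y = 3: RHS = 766 is not a perfect cube.
  y = -3: RHS = -746 is not a perfect cube.
Continuing the search up to |y| = 40 finds no solutions either.
No (x, y) in the scanned range satisfies the equation.

No integer solutions with |y| ≤ 40.


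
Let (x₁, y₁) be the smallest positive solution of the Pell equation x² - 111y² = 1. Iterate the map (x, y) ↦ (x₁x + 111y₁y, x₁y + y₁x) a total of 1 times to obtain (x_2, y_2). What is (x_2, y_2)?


Step 1: Find the fundamental solution (x₁, y₁) of x² - 111y² = 1.
  Expand √111 as a continued fraction. a₀ = ⌊√111⌋ = 10; iterate m_{k+1} = d_k·a_k − m_k, d_{k+1} = (111 − m_{k+1}²)/d_k, a_{k+1} = ⌊(a₀ + m_{k+1})/d_{k+1}⌋ (starting m₀ = 0, d₀ = 1), with convergents p_k = a_k·p_{k-1} + p_{k-2}, q_k = a_k·q_{k-1} + q_{k-2} (p₋₁ = 1, q₋₁ = 0):
  k = 0: a₀ = 10; p₀/q₀ = 10/1; p₀² − 111·q₀² = 100 − 111 = -11.
  k = 1: m = 10, d = 11, a = ⌊(10 + 10)/11⌋ = 1; p/q = (1·10 + 1)/(1·1 + 0) = 11/1; p² − 111·q² = 121 − 111 = 10.
  k = 2: m = 1, d = 10, a = ⌊(10 + 1)/10⌋ = 1; p/q = (1·11 + 10)/(1·1 + 1) = 21/2; p² − 111·q² = 441 − 444 = -3.
  k = 3: m = 9, d = 3, a = ⌊(10 + 9)/3⌋ = 6; p/q = (6·21 + 11)/(6·2 + 1) = 137/13; p² − 111·q² = 18769 − 18759 = 10.
  k = 4: m = 9, d = 10, a = ⌊(10 + 9)/10⌋ = 1; p/q = (1·137 + 21)/(1·13 + 2) = 158/15; p² − 111·q² = 24964 − 24975 = -11.
  k = 5: m = 1, d = 11, a = ⌊(10 + 1)/11⌋ = 1; p/q = (1·158 + 137)/(1·15 + 13) = 295/28; p² − 111·q² = 87025 − 87024 = 1.
  The first convergent with p² − 111·q² = 1 gives the fundamental solution (x₁, y₁) = (295, 28).
Step 2: Apply the recurrence (x_{n+1}, y_{n+1}) = (x₁x_n + 111y₁y_n, x₁y_n + y₁x_n) repeatedly.
  From (x_1, y_1) = (295, 28): x_2 = 295·295 + 111·28·28 = 174049; y_2 = 295·28 + 28·295 = 16520.
Step 3: Verify x_2² - 111·y_2² = 30293054401 - 30293054400 = 1 (should be 1). ✓

(x_1, y_1) = (295, 28); (x_2, y_2) = (174049, 16520).


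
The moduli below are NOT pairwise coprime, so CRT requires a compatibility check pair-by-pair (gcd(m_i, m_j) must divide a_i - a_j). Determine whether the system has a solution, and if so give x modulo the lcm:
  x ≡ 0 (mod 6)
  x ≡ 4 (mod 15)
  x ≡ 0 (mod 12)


Moduli 6, 15, 12 are not pairwise coprime, so CRT works modulo lcm(m_i) when all pairwise compatibility conditions hold.
Pairwise compatibility: gcd(m_i, m_j) must divide a_i - a_j for every pair.
Merge one congruence at a time:
  Start: x ≡ 0 (mod 6).
  Combine with x ≡ 4 (mod 15): gcd(6, 15) = 3, and 4 - 0 = 4 is NOT divisible by 3.
    ⇒ system is inconsistent (no integer solution).

No solution (the system is inconsistent).


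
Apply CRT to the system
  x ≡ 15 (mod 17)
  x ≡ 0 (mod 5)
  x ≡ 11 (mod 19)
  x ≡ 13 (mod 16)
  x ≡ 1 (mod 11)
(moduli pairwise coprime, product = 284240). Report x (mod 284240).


Product of moduli M = 17 · 5 · 19 · 16 · 11 = 284240.
Merge one congruence at a time:
  Start: x ≡ 15 (mod 17).
  Combine with x ≡ 0 (mod 5); new modulus lcm = 85.
    Write x = 15 + 17·t and substitute into x ≡ 0 (mod 5): 17·t ≡ 0 − 15 = -15 (mod 5).
    Reduce coefficients mod 5: 2·t ≡ 0 (mod 5).
    The inverse of 2 mod 5 is 3 (since 2·3 = 6 = 1·5 + 1), so t ≡ 3·0 = 0 ≡ 0 (mod 5).
    Then x = 15 + 17·0 = 15, valid modulo lcm(17, 5) = 85: x ≡ 15 (mod 85).
  Combine with x ≡ 11 (mod 19); new modulus lcm = 1615.
    Write x = 15 + 85·t and substitute into x ≡ 11 (mod 19): 85·t ≡ 11 − 15 = -4 (mod 19).
    Reduce coefficients mod 19: 9·t ≡ 15 (mod 19).
    The inverse of 9 mod 19 is 17 (since 9·17 = 153 = 8·19 + 1), so t ≡ 17·15 = 255 ≡ 8 (mod 19).
    Then x = 15 + 85·8 = 695, valid modulo lcm(85, 19) = 1615: x ≡ 695 (mod 1615).
  Combine with x ≡ 13 (mod 16); new modulus lcm = 25840.
    Write x = 695 + 1615·t and substitute into x ≡ 13 (mod 16): 1615·t ≡ 13 − 695 = -682 (mod 16).
    Reduce coefficients mod 16: 15·t ≡ 6 (mod 16).
    The inverse of 15 mod 16 is 15 (since 15·15 = 225 = 14·16 + 1), so t ≡ 15·6 = 90 ≡ 10 (mod 16).
    Then x = 695 + 1615·10 = 16845, valid modulo lcm(1615, 16) = 25840: x ≡ 16845 (mod 25840).
  Combine with x ≡ 1 (mod 11); new modulus lcm = 284240.
    Write x = 16845 + 25840·t and substitute into x ≡ 1 (mod 11): 25840·t ≡ 1 − 16845 = -16844 (mod 11).
    Reduce coefficients mod 11: 1·t ≡ 8 (mod 11).
    So t ≡ 8 (mod 11).
    Then x = 16845 + 25840·8 = 223565, valid modulo lcm(25840, 11) = 284240: x ≡ 223565 (mod 284240).
Verify against each original: 223565 mod 17 = 15, 223565 mod 5 = 0, 223565 mod 19 = 11, 223565 mod 16 = 13, 223565 mod 11 = 1.

x ≡ 223565 (mod 284240).


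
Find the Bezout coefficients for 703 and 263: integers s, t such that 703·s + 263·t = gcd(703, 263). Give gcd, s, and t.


Euclidean algorithm on (703, 263) — divide until remainder is 0:
  703 = 2 · 263 + 177
  263 = 1 · 177 + 86
  177 = 2 · 86 + 5
  86 = 17 · 5 + 1
  5 = 5 · 1 + 0
gcd(703, 263) = 1.
Track Bezout coefficients alongside the remainders: start with r₀ = 703 = a·1 + b·0 (s = 1, t = 0) and r₁ = 263 = a·0 + b·1 (s = 0, t = 1); each new remainder r_{k+1} = r_{k-1} − q_k·r_k inherits s_{k+1} = s_{k-1} − q_k·s_k, t_{k+1} = t_{k-1} − q_k·t_k, so r_k = a·s_k + b·t_k at every step:
  q = 2: r = 177, s = 1 − 2·0 = 1, t = 0 − 2·1 = -2  (check: 703·1 + 263·(-2) = 177)
  q = 1: r = 86, s = 0 − 1·1 = -1, t = 1 − 1·(-2) = 3  (check: 703·(-1) + 263·3 = 86)
  q = 2: r = 5, s = 1 − 2·(-1) = 3, t = -2 − 2·3 = -8  (check: 703·3 + 263·(-8) = 5)
  q = 17: r = 1, s = -1 − 17·3 = -52, t = 3 − 17·(-8) = 139  (check: 703·(-52) + 263·139 = 1)
The row with r = 1 (the gcd) gives the Bezout coefficients s = -52, t = 139.
Result: 703 · (-52) + 263 · (139) = 1.

gcd(703, 263) = 1; s = -52, t = 139 (check: 703·(-52) + 263·139 = 1).


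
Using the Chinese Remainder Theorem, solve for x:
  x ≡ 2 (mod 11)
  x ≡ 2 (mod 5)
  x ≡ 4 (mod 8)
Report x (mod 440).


Moduli 11, 5, 8 are pairwise coprime; by CRT there is a unique solution modulo M = 11 · 5 · 8 = 440.
Solve pairwise, accumulating the modulus:
  Start with x ≡ 2 (mod 11).
  Combine with x ≡ 2 (mod 5): since gcd(11, 5) = 1, we get a unique residue mod 55.
    Write x = 2 + 11·t and substitute into x ≡ 2 (mod 5): 11·t ≡ 2 − 2 = 0 (mod 5).
    Reduce coefficients mod 5: 1·t ≡ 0 (mod 5).
    So t ≡ 0 (mod 5).
    Then x = 2 + 11·0 = 2, valid modulo lcm(11, 5) = 55: x ≡ 2 (mod 55).
  Combine with x ≡ 4 (mod 8): since gcd(55, 8) = 1, we get a unique residue mod 440.
    Write x = 2 + 55·t and substitute into x ≡ 4 (mod 8): 55·t ≡ 4 − 2 = 2 (mod 8).
    Reduce coefficients mod 8: 7·t ≡ 2 (mod 8).
    The inverse of 7 mod 8 is 7 (since 7·7 = 49 = 6·8 + 1), so t ≡ 7·2 = 14 ≡ 6 (mod 8).
    Then x = 2 + 55·6 = 332, valid modulo lcm(55, 8) = 440: x ≡ 332 (mod 440).
Verify: 332 mod 11 = 2 ✓, 332 mod 5 = 2 ✓, 332 mod 8 = 4 ✓.

x ≡ 332 (mod 440).


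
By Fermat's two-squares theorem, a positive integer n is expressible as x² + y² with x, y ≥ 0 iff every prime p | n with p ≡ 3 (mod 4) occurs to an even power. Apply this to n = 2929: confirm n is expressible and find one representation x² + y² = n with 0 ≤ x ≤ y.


Step 1: Factor n = 2929 = 29 · 101.
Step 2: Check the mod-4 condition on each prime factor: 29 ≡ 1 (mod 4), exponent 1; 101 ≡ 1 (mod 4), exponent 1.
All primes ≡ 3 (mod 4) appear to even exponent (or don't appear), so by the two-squares theorem n IS expressible as a sum of two squares.
Step 3: Build a representation. Here n = 29 · 101 is a product of primes ≡ 1 (mod 4). Each prime p ≡ 1 (mod 4) is itself a sum of two squares; find a² by testing p − a² for a perfect square:
  29: 29 − 1² = 28, 29 − 2² = 25 = 5² ⇒ 29 = 2² + 5².
  101: 101 − 1² = 100 = 10² ⇒ 101 = 1² + 10².
  Combine using the Brahmagupta–Fibonacci identity (a² + b²)(c² + d²) = (ac − bd)² + (ad + bc)² = (ac + bd)² + (ad − bc)²:
  29 · 101 = 2929: from (2² + 5²)(1² + 10²), take (2·1 − 5·10, 2·10 + 5·1) = (2 − 50, 20 + 5) = (-48, 25); dropping signs (only squares matter) gives (48, 25); check 48² + 25² = 2304 + 625 = 2929 ✓.
Step 4: Order so x ≤ y and verify: 25² + 48² = 625 + 2304 = 2929 = n. ✓

n = 2929 = 25² + 48² (one valid representation with x ≤ y).


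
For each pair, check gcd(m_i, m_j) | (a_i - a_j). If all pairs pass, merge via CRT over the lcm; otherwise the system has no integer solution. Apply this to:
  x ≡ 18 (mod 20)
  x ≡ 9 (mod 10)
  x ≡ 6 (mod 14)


Moduli 20, 10, 14 are not pairwise coprime, so CRT works modulo lcm(m_i) when all pairwise compatibility conditions hold.
Pairwise compatibility: gcd(m_i, m_j) must divide a_i - a_j for every pair.
Merge one congruence at a time:
  Start: x ≡ 18 (mod 20).
  Combine with x ≡ 9 (mod 10): gcd(20, 10) = 10, and 9 - 18 = -9 is NOT divisible by 10.
    ⇒ system is inconsistent (no integer solution).

No solution (the system is inconsistent).


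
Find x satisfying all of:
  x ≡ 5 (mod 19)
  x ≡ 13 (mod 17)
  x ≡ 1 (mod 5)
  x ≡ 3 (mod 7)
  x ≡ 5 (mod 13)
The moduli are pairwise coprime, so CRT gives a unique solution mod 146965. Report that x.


Product of moduli M = 19 · 17 · 5 · 7 · 13 = 146965.
Merge one congruence at a time:
  Start: x ≡ 5 (mod 19).
  Combine with x ≡ 13 (mod 17); new modulus lcm = 323.
    Write x = 5 + 19·t and substitute into x ≡ 13 (mod 17): 19·t ≡ 13 − 5 = 8 (mod 17).
    Reduce coefficients mod 17: 2·t ≡ 8 (mod 17).
    The inverse of 2 mod 17 is 9 (since 2·9 = 18 = 1·17 + 1), so t ≡ 9·8 = 72 ≡ 4 (mod 17).
    Then x = 5 + 19·4 = 81, valid modulo lcm(19, 17) = 323: x ≡ 81 (mod 323).
  Combine with x ≡ 1 (mod 5); new modulus lcm = 1615.
    Write x = 81 + 323·t and substitute into x ≡ 1 (mod 5): 323·t ≡ 1 − 81 = -80 (mod 5).
    Reduce coefficients mod 5: 3·t ≡ 0 (mod 5).
    The inverse of 3 mod 5 is 2 (since 3·2 = 6 = 1·5 + 1), so t ≡ 2·0 = 0 ≡ 0 (mod 5).
    Then x = 81 + 323·0 = 81, valid modulo lcm(323, 5) = 1615: x ≡ 81 (mod 1615).
  Combine with x ≡ 3 (mod 7); new modulus lcm = 11305.
    Write x = 81 + 1615·t and substitute into x ≡ 3 (mod 7): 1615·t ≡ 3 − 81 = -78 (mod 7).
    Reduce coefficients mod 7: 5·t ≡ 6 (mod 7).
    The inverse of 5 mod 7 is 3 (since 5·3 = 15 = 2·7 + 1), so t ≡ 3·6 = 18 ≡ 4 (mod 7).
    Then x = 81 + 1615·4 = 6541, valid modulo lcm(1615, 7) = 11305: x ≡ 6541 (mod 11305).
  Combine with x ≡ 5 (mod 13); new modulus lcm = 146965.
    Write x = 6541 + 11305·t and substitute into x ≡ 5 (mod 13): 11305·t ≡ 5 − 6541 = -6536 (mod 13).
    Reduce coefficients mod 13: 8·t ≡ 3 (mod 13).
    The inverse of 8 mod 13 is 5 (since 8·5 = 40 = 3·13 + 1), so t ≡ 5·3 = 15 ≡ 2 (mod 13).
    Then x = 6541 + 11305·2 = 29151, valid modulo lcm(11305, 13) = 146965: x ≡ 29151 (mod 146965).
Verify against each original: 29151 mod 19 = 5, 29151 mod 17 = 13, 29151 mod 5 = 1, 29151 mod 7 = 3, 29151 mod 13 = 5.

x ≡ 29151 (mod 146965).


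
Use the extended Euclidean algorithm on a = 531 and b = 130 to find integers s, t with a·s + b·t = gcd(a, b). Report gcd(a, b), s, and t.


Euclidean algorithm on (531, 130) — divide until remainder is 0:
  531 = 4 · 130 + 11
  130 = 11 · 11 + 9
  11 = 1 · 9 + 2
  9 = 4 · 2 + 1
  2 = 2 · 1 + 0
gcd(531, 130) = 1.
Track Bezout coefficients alongside the remainders: start with r₀ = 531 = a·1 + b·0 (s = 1, t = 0) and r₁ = 130 = a·0 + b·1 (s = 0, t = 1); each new remainder r_{k+1} = r_{k-1} − q_k·r_k inherits s_{k+1} = s_{k-1} − q_k·s_k, t_{k+1} = t_{k-1} − q_k·t_k, so r_k = a·s_k + b·t_k at every step:
  q = 4: r = 11, s = 1 − 4·0 = 1, t = 0 − 4·1 = -4  (check: 531·1 + 130·(-4) = 11)
  q = 11: r = 9, s = 0 − 11·1 = -11, t = 1 − 11·(-4) = 45  (check: 531·(-11) + 130·45 = 9)
  q = 1: r = 2, s = 1 − 1·(-11) = 12, t = -4 − 1·45 = -49  (check: 531·12 + 130·(-49) = 2)
  q = 4: r = 1, s = -11 − 4·12 = -59, t = 45 − 4·(-49) = 241  (check: 531·(-59) + 130·241 = 1)
The row with r = 1 (the gcd) gives the Bezout coefficients s = -59, t = 241.
Result: 531 · (-59) + 130 · (241) = 1.

gcd(531, 130) = 1; s = -59, t = 241 (check: 531·(-59) + 130·241 = 1).


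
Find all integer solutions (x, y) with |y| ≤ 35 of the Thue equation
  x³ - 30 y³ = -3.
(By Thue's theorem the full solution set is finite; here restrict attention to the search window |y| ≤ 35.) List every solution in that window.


The equation is x³ - 30y³ = -3. For fixed y, x³ = 30·y³ − 3, so a solution requires the RHS to be a perfect cube.
Strategy: iterate y from -35 to 35, compute RHS = 30·y³ − 3, and check whether it is a (positive or negative) perfect cube.
Check small values of y:
  y = 0: RHS = -3 is not a perfect cube.
  y = 1: RHS = 27 = (3)³ ⇒ x = 3 works.
  y = -1: RHS = -33 is not a perfect cube.
  y = 2: RHS = 237 is not a perfect cube.
  y = -2: RHS = -243 is not a perfect cube.
  y = 3: RHS = 807 is not a perfect cube.
  y = -3: RHS = -813 is not a perfect cube.
Continuing the search up to |y| = 35 finds no further solutions beyond those listed.
Collected solutions: (3, 1).

Solutions (with |y| ≤ 35): (3, 1).


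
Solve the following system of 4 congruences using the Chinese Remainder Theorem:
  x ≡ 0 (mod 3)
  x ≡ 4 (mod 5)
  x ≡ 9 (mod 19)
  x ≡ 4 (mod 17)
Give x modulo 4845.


Product of moduli M = 3 · 5 · 19 · 17 = 4845.
Merge one congruence at a time:
  Start: x ≡ 0 (mod 3).
  Combine with x ≡ 4 (mod 5); new modulus lcm = 15.
    Write x = 0 + 3·t and substitute into x ≡ 4 (mod 5): 3·t ≡ 4 − 0 = 4 (mod 5).
    The inverse of 3 mod 5 is 2 (since 3·2 = 6 = 1·5 + 1), so t ≡ 2·4 = 8 ≡ 3 (mod 5).
    Then x = 0 + 3·3 = 9, valid modulo lcm(3, 5) = 15: x ≡ 9 (mod 15).
  Combine with x ≡ 9 (mod 19); new modulus lcm = 285.
    Write x = 9 + 15·t and substitute into x ≡ 9 (mod 19): 15·t ≡ 9 − 9 = 0 (mod 19).
    The inverse of 15 mod 19 is 14 (since 15·14 = 210 = 11·19 + 1), so t ≡ 14·0 = 0 ≡ 0 (mod 19).
    Then x = 9 + 15·0 = 9, valid modulo lcm(15, 19) = 285: x ≡ 9 (mod 285).
  Combine with x ≡ 4 (mod 17); new modulus lcm = 4845.
    Write x = 9 + 285·t and substitute into x ≡ 4 (mod 17): 285·t ≡ 4 − 9 = -5 (mod 17).
    Reduce coefficients mod 17: 13·t ≡ 12 (mod 17).
    The inverse of 13 mod 17 is 4 (since 13·4 = 52 = 3·17 + 1), so t ≡ 4·12 = 48 ≡ 14 (mod 17).
    Then x = 9 + 285·14 = 3999, valid modulo lcm(285, 17) = 4845: x ≡ 3999 (mod 4845).
Verify against each original: 3999 mod 3 = 0, 3999 mod 5 = 4, 3999 mod 19 = 9, 3999 mod 17 = 4.

x ≡ 3999 (mod 4845).


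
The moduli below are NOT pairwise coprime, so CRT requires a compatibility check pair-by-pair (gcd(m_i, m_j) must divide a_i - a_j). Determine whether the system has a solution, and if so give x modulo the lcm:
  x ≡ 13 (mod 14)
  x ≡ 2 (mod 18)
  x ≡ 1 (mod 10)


Moduli 14, 18, 10 are not pairwise coprime, so CRT works modulo lcm(m_i) when all pairwise compatibility conditions hold.
Pairwise compatibility: gcd(m_i, m_j) must divide a_i - a_j for every pair.
Merge one congruence at a time:
  Start: x ≡ 13 (mod 14).
  Combine with x ≡ 2 (mod 18): gcd(14, 18) = 2, and 2 - 13 = -11 is NOT divisible by 2.
    ⇒ system is inconsistent (no integer solution).

No solution (the system is inconsistent).


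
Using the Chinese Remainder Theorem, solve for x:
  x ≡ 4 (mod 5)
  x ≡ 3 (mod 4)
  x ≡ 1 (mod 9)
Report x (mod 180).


Moduli 5, 4, 9 are pairwise coprime; by CRT there is a unique solution modulo M = 5 · 4 · 9 = 180.
Solve pairwise, accumulating the modulus:
  Start with x ≡ 4 (mod 5).
  Combine with x ≡ 3 (mod 4): since gcd(5, 4) = 1, we get a unique residue mod 20.
    Write x = 4 + 5·t and substitute into x ≡ 3 (mod 4): 5·t ≡ 3 − 4 = -1 (mod 4).
    Reduce coefficients mod 4: 1·t ≡ 3 (mod 4).
    So t ≡ 3 (mod 4).
    Then x = 4 + 5·3 = 19, valid modulo lcm(5, 4) = 20: x ≡ 19 (mod 20).
  Combine with x ≡ 1 (mod 9): since gcd(20, 9) = 1, we get a unique residue mod 180.
    Write x = 19 + 20·t and substitute into x ≡ 1 (mod 9): 20·t ≡ 1 − 19 = -18 (mod 9).
    Reduce coefficients mod 9: 2·t ≡ 0 (mod 9).
    The inverse of 2 mod 9 is 5 (since 2·5 = 10 = 1·9 + 1), so t ≡ 5·0 = 0 ≡ 0 (mod 9).
    Then x = 19 + 20·0 = 19, valid modulo lcm(20, 9) = 180: x ≡ 19 (mod 180).
Verify: 19 mod 5 = 4 ✓, 19 mod 4 = 3 ✓, 19 mod 9 = 1 ✓.

x ≡ 19 (mod 180).


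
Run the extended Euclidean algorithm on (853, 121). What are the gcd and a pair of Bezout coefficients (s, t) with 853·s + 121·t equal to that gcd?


Euclidean algorithm on (853, 121) — divide until remainder is 0:
  853 = 7 · 121 + 6
  121 = 20 · 6 + 1
  6 = 6 · 1 + 0
gcd(853, 121) = 1.
Track Bezout coefficients alongside the remainders: start with r₀ = 853 = a·1 + b·0 (s = 1, t = 0) and r₁ = 121 = a·0 + b·1 (s = 0, t = 1); each new remainder r_{k+1} = r_{k-1} − q_k·r_k inherits s_{k+1} = s_{k-1} − q_k·s_k, t_{k+1} = t_{k-1} − q_k·t_k, so r_k = a·s_k + b·t_k at every step:
  q = 7: r = 6, s = 1 − 7·0 = 1, t = 0 − 7·1 = -7  (check: 853·1 + 121·(-7) = 6)
  q = 20: r = 1, s = 0 − 20·1 = -20, t = 1 − 20·(-7) = 141  (check: 853·(-20) + 121·141 = 1)
The row with r = 1 (the gcd) gives the Bezout coefficients s = -20, t = 141.
Result: 853 · (-20) + 121 · (141) = 1.

gcd(853, 121) = 1; s = -20, t = 141 (check: 853·(-20) + 121·141 = 1).


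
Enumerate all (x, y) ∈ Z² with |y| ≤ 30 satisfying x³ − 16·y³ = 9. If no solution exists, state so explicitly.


The equation is x³ - 16y³ = 9. For fixed y, x³ = 16·y³ + 9, so a solution requires the RHS to be a perfect cube.
Strategy: iterate y from -30 to 30, compute RHS = 16·y³ + 9, and check whether it is a (positive or negative) perfect cube.
Check small values of y:
  y = 0: RHS = 9 is not a perfect cube.
  y = 1: RHS = 25 is not a perfect cube.
  y = -1: RHS = -7 is not a perfect cube.
  y = 2: RHS = 137 is not a perfect cube.
  y = -2: RHS = -119 is not a perfect cube.
  y = 3: RHS = 441 is not a perfect cube.
  y = -3: RHS = -423 is not a perfect cube.
Continuing the search up to |y| = 30 finds no solutions either.
No (x, y) in the scanned range satisfies the equation.

No integer solutions with |y| ≤ 30.


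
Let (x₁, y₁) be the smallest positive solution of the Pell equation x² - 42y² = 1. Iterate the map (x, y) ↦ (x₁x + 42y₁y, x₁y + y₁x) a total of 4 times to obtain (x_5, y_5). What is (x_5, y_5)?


Step 1: Find the fundamental solution (x₁, y₁) of x² - 42y² = 1.
  Expand √42 as a continued fraction. a₀ = ⌊√42⌋ = 6; iterate m_{k+1} = d_k·a_k − m_k, d_{k+1} = (42 − m_{k+1}²)/d_k, a_{k+1} = ⌊(a₀ + m_{k+1})/d_{k+1}⌋ (starting m₀ = 0, d₀ = 1), with convergents p_k = a_k·p_{k-1} + p_{k-2}, q_k = a_k·q_{k-1} + q_{k-2} (p₋₁ = 1, q₋₁ = 0):
  k = 0: a₀ = 6; p₀/q₀ = 6/1; p₀² − 42·q₀² = 36 − 42 = -6.
  k = 1: m = 6, d = 6, a = ⌊(6 + 6)/6⌋ = 2; p/q = (2·6 + 1)/(2·1 + 0) = 13/2; p² − 42·q² = 169 − 168 = 1.
  The first convergent with p² − 42·q² = 1 gives the fundamental solution (x₁, y₁) = (13, 2).
Step 2: Apply the recurrence (x_{n+1}, y_{n+1}) = (x₁x_n + 42y₁y_n, x₁y_n + y₁x_n) repeatedly.
  From (x_1, y_1) = (13, 2): x_2 = 13·13 + 42·2·2 = 337; y_2 = 13·2 + 2·13 = 52.
  From (x_2, y_2) = (337, 52): x_3 = 13·337 + 42·2·52 = 8749; y_3 = 13·52 + 2·337 = 1350.
  From (x_3, y_3) = (8749, 1350): x_4 = 13·8749 + 42·2·1350 = 227137; y_4 = 13·1350 + 2·8749 = 35048.
  From (x_4, y_4) = (227137, 35048): x_5 = 13·227137 + 42·2·35048 = 5896813; y_5 = 13·35048 + 2·227137 = 909898.
Step 3: Verify x_5² - 42·y_5² = 34772403556969 - 34772403556968 = 1 (should be 1). ✓

(x_1, y_1) = (13, 2); (x_5, y_5) = (5896813, 909898).
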